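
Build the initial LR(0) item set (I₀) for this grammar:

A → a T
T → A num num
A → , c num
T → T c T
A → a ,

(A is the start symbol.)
First, augment the grammar with A' → A
I₀ = CLOSURE({ [A' → . A] }):
  [A' → . A] has the dot before A: add [A → . a T], [A → . , c num], [A → . a ,]
No further items can be added.

I₀ = { [A → . , c num], [A → . a ,], [A → . a T], [A' → . A] }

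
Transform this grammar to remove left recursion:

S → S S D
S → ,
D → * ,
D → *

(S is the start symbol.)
S is directly left-recursive. The standard transformation for
  A → A α₁ | ... | A α_m | β₁ | ... | β_n
is
  A  → β₁ A' | ... | β_n A'
  A' → α₁ A' | ... | α_m A' | ε

S → , becomes S → , S'
S → S S D becomes S' → S D S'
Add S' → ε

Productions for other non-terminals are unchanged:
  D → * ,
  D → *

Resulting grammar:
S → , S'
S' → S D S'
S' → ε
D → * ,
D → *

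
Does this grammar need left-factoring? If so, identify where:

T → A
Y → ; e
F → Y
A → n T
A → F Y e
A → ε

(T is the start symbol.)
Left-factoring is needed when two productions for the same non-terminal
share a common prefix on the right-hand side.

Productions for A:
  A → n T
  A → F Y e
  A → ε

No common prefixes found.

Answer: No, left-factoring is not needed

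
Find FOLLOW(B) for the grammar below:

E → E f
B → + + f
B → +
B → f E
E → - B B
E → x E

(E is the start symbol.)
In E → - B B: B is followed by B, add FIRST(B) \ {ε} = { '+', 'f' }
In E → - B B: B is at the end, add FOLLOW(E)

The FOLLOW sets referred to above (computed the same way, to a fixed point):
  FOLLOW(E) = { $, '+', 'f' }

Taking the union: FOLLOW(B) = { $, '+', 'f' }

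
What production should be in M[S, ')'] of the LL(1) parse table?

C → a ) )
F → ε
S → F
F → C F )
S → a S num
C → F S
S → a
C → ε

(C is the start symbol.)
To find M[S, ')'], we find productions for S where ')' is in the predict set (PREDICT(N → α) = (FIRST(α) \ {ε}) ∪ (FOLLOW(N) if α ⇒* ε)).

Relevant sets:
  FIRST(F) = { ')', 'a', ε }
  FOLLOW(S) = { $, ')', 'a', 'num' }

S → F: PREDICT = { $, ')', 'a', 'num' }
  ')' is in predict set, so this production goes in M[S, ')']
S → a S num: PREDICT = { 'a' }
S → a: PREDICT = { 'a' }

M[S, ')'] = S → F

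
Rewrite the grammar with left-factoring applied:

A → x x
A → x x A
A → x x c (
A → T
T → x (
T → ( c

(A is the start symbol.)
Left-factoring transforms A → αβ₁ | αβ₂ into A → αA' and A' → β₁ | β₂
(α is the longest common prefix among the alternatives). Repeat until
no nonterminal has two alternatives with a common prefix.

Round 1: A has alternatives sharing prefix 'x x'. Introduce A': A → x x A'
  Add: A' → ε
  Add: A' → A
  Add: A' → c (

No remaining common prefixes — done.

Resulting grammar:
A → x x A'
A' → ε
A' → A
A' → c (
A → T
T → x (
T → ( c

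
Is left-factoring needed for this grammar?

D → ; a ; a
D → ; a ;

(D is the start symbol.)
Yes, D has productions with common prefix '; a ;'

Left-factoring is needed when two productions for the same non-terminal
share a common prefix on the right-hand side.

Productions for D:
  D → ; a ; a
  D → ; a ;

Found common prefix '; a ;' in productions for D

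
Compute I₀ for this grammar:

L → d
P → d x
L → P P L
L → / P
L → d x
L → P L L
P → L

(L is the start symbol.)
First, augment the grammar with L' → L
I₀ = CLOSURE({ [L' → . L] }):
  [L' → . L] has the dot before L: add [L → . d], [L → . P P L], [L → . / P], [L → . d x], [L → . P L L]
  [L → . P P L] has the dot before P: add [P → . d x], [P → . L]
No further items can be added.

I₀ = { [L → . / P], [L → . P L L], [L → . P P L], [L → . d x], [L → . d], [L' → . L], [P → . L], [P → . d x] }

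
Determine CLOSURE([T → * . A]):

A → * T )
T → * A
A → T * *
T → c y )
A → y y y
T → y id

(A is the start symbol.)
{ [A → . * T )], [A → . T * *], [A → . y y y], [T → * . A], [T → . * A], [T → . c y )], [T → . y id] }

Start with: [T → * . A]
  [T → * . A] has the dot before A: add [A → . * T )], [A → . T * *], [A → . y y y]
  [A → . T * *] has the dot before T: add [T → . * A], [T → . c y )], [T → . y id]
No further items can be added.

CLOSURE = { [A → . * T )], [A → . T * *], [A → . y y y], [T → * . A], [T → . * A], [T → . c y )], [T → . y id] }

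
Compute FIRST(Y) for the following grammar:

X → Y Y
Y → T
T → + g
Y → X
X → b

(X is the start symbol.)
{ '+', 'b' }

FIRST sets of the other non-terminals involved (by the same procedure, iterated to a fixed point):
  FIRST(T) = { '+' }
  FIRST(X) = { '+', 'b' }

From Y → T:
  - T is a non-terminal: add FIRST(T) \ {ε} = { '+' }
    T is not nullable, so stop
From Y → X:
  - X is a non-terminal: add FIRST(X) \ {ε} = { '+', 'b' }
    X is not nullable, so stop

Collecting: FIRST(Y) = { '+', 'b' }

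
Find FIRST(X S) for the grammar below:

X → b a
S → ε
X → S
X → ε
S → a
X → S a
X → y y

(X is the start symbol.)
{ 'a', 'b', 'y', ε }

FIRST sets of the non-terminals involved (from the grammar, by fixed-point iteration):
  FIRST(X) = { 'a', 'b', 'y', ε }
  FIRST(S) = { 'a', ε }

To compute FIRST(X S), process the symbols left to right:
Symbol X is a non-terminal. Add FIRST(X) \ {ε} = { 'a', 'b', 'y' }
X is nullable (ε ∈ FIRST(X)), continue to the next symbol.
Symbol S is a non-terminal. Add FIRST(S) \ {ε} = { 'a' }
S is nullable (ε ∈ FIRST(S)), continue to the next symbol.
All symbols are nullable, so ε is in the result.
FIRST(X S) = { 'a', 'b', 'y', ε }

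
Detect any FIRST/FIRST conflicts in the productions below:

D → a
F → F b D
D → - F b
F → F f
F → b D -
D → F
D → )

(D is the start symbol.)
A FIRST/FIRST conflict occurs when two productions N → α and N → β for the same non-terminal have FIRST(α) ∩ FIRST(β) ≠ ∅ (with ε ∈ FIRST of a nullable right-hand side, so two nullable alternatives also conflict).

FIRST sets of the non-terminals at (or reachable through a nullable prefix from) the front of some alternative:
  FIRST(F) = { 'b' }

Productions for D:
  D → a: FIRST = { 'a' }
  D → - F b: FIRST = { '-' }
  D → F: FIRST = { 'b' }
  D → ): FIRST = { ')' }
Productions for F:
  F → F b D: FIRST = { 'b' }
  F → F f: FIRST = { 'b' }
  F → b D -: FIRST = { 'b' }

Conflict for F: F → F b D and F → F f
  Overlap: { 'b' }
Conflict for F: F → F b D and F → b D -
  Overlap: { 'b' }
Conflict for F: F → F f and F → b D -
  Overlap: { 'b' }

Answer: Yes. F → F b D / F → F f on { 'b' }; F → F b D / F → b D '-' on { 'b' }; F → F f / F → b D '-' on { 'b' }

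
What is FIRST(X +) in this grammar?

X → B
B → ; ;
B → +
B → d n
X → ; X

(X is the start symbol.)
FIRST sets of the non-terminals involved (from the grammar, by fixed-point iteration):
  FIRST(X) = { '+', ';', 'd' }

To compute FIRST(X +), process the symbols left to right:
Symbol X is a non-terminal. Add FIRST(X) \ {ε} = { '+', ';', 'd' }
X is not nullable (ε ∉ FIRST(X)), so stop here.
FIRST(X +) = { '+', ';', 'd' }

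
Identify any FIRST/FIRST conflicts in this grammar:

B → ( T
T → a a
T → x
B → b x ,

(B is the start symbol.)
A FIRST/FIRST conflict occurs when two productions N → α and N → β for the same non-terminal have FIRST(α) ∩ FIRST(β) ≠ ∅ (with ε ∈ FIRST of a nullable right-hand side, so two nullable alternatives also conflict).

Productions for B:
  B → ( T: FIRST = { '(' }
  B → b x ,: FIRST = { 'b' }
Productions for T:
  T → a a: FIRST = { 'a' }
  T → x: FIRST = { 'x' }

All alternatives of each non-terminal have pairwise disjoint FIRST sets.

Answer: No FIRST/FIRST conflicts.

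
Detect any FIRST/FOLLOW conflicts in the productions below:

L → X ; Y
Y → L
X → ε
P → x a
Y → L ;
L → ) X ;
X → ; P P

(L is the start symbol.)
Nullable non-terminals: X.

X: nullable alternative(s) X → ε; FOLLOW(X) = { ';' }
  X → ε: FIRST \ {ε} = { } — this is the only nullable alternative, skip
  X → ; P P: FIRST \ {ε} = { ';' } — overlaps FOLLOW(X) on { ';' }: CONFLICT

L, P, Y have no nullable alternative, so no FIRST/FOLLOW check is needed there.

So the grammar has 1 FIRST/FOLLOW conflict (marked CONFLICT above).

Answer: Yes. X → ';' P P with FOLLOW(X) on { ';' }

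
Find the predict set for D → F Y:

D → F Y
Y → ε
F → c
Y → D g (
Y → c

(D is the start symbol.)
PREDICT(D → F Y) = (FIRST(RHS) \ {ε}) ∪ (FOLLOW(D) if ε ∈ FIRST(RHS), i.e. RHS ⇒* ε)
FIRST(F) = { 'c' }
FIRST(F Y) = { 'c' }
ε ∉ FIRST(F Y), so FOLLOW(D) is not added.
PREDICT(D → F Y) = { 'c' }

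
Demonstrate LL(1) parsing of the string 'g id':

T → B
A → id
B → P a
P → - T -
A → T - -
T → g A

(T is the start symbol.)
LL(1) parsing maintains a stack (initially the start symbol over $) and the input. At each step: if the stack top is a terminal, match it against the current input token; if it is a non-terminal N, replace it with the RHS of M[N, lookahead] (the unique production whose predict set contains the lookahead).

Stack is shown with the top on the left.

Stack  Input   Action
---------------------
T $    g id $  output T → g A
g A $  g id $  match 'g'
A $    id $    output A → id
id $   id $    match 'id'
$      $       accept

The string is accepted.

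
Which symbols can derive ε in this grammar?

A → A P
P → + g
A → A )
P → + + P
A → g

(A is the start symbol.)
None

A non-terminal is nullable if it can derive ε (the empty string): either it has an ε-production, or it has a production whose right-hand side consists entirely of nullable non-terminals.

There are no ε-productions, so no non-terminal can derive ε.
No non-terminals are nullable.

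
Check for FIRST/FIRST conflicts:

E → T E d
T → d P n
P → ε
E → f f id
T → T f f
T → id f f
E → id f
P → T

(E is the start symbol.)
A FIRST/FIRST conflict occurs when two productions N → α and N → β for the same non-terminal have FIRST(α) ∩ FIRST(β) ≠ ∅ (with ε ∈ FIRST of a nullable right-hand side, so two nullable alternatives also conflict).

FIRST sets of the non-terminals at (or reachable through a nullable prefix from) the front of some alternative:
  FIRST(T) = { 'd', 'id' }

Productions for E:
  E → T E d: FIRST = { 'd', 'id' }
  E → f f id: FIRST = { 'f' }
  E → id f: FIRST = { 'id' }
Productions for T:
  T → d P n: FIRST = { 'd' }
  T → T f f: FIRST = { 'd', 'id' }
  T → id f f: FIRST = { 'id' }
Productions for P:
  P → ε: FIRST = { ε }
  P → T: FIRST = { 'd', 'id' }

Conflict for E: E → T E d and E → id f
  Overlap: { 'id' }
Conflict for T: T → d P n and T → T f f
  Overlap: { 'd' }
Conflict for T: T → T f f and T → id f f
  Overlap: { 'id' }

Answer: Yes. E → T E d / E → id f on { 'id' }; T → d P n / T → T f f on { 'd' }; T → T f f / T → id f f on { 'id' }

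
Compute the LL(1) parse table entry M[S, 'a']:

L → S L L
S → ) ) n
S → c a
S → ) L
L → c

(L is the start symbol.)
To find M[S, 'a'], we find productions for S where 'a' is in the predict set (PREDICT(N → α) = (FIRST(α) \ {ε}) ∪ (FOLLOW(N) if α ⇒* ε)).

S → ) ) n: PREDICT = { ')' }
S → c a: PREDICT = { 'c' }
S → ) L: PREDICT = { ')' }

M[S, 'a'] is empty (no production applies)

Answer: Empty (error entry)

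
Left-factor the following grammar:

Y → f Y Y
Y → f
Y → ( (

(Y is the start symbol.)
Left-factoring transforms A → αβ₁ | αβ₂ into A → αA' and A' → β₁ | β₂
(α is the longest common prefix among the alternatives). Repeat until
no nonterminal has two alternatives with a common prefix.

Round 1: Y has alternatives sharing prefix 'f'. Introduce Y': Y → f Y'
  Add: Y' → Y Y
  Add: Y' → ε

No remaining common prefixes — done.

Resulting grammar:
Y → f Y'
Y' → Y Y
Y' → ε
Y → ( (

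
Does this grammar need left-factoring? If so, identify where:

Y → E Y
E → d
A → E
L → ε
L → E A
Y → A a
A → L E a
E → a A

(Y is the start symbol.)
Left-factoring is needed when two productions for the same non-terminal
share a common prefix on the right-hand side.

Productions for Y:
  Y → E Y
  Y → A a
Productions for E:
  E → d
  E → a A
Productions for A:
  A → E
  A → L E a
Productions for L:
  L → ε
  L → E A

No common prefixes found.

Answer: No, left-factoring is not needed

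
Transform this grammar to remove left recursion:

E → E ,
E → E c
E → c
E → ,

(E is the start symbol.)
E → c E'
E → , E'
E' → , E'
E' → c E'
E' → ε

E is directly left-recursive. The standard transformation for
  A → A α₁ | ... | A α_m | β₁ | ... | β_n
is
  A  → β₁ A' | ... | β_n A'
  A' → α₁ A' | ... | α_m A' | ε

E → c becomes E → c E'
E → , becomes E → , E'
E → E , becomes E' → , E'
E → E c becomes E' → c E'
Add E' → ε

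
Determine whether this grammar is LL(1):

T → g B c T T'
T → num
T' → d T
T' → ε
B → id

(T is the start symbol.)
No. Predict set conflict for T': { 'd' }

A grammar is LL(1) if for each non-terminal N with multiple productions, the predict sets of those productions are pairwise disjoint, where PREDICT(N → α) = (FIRST(α) \ {ε}) ∪ (FOLLOW(N) if α ⇒* ε).

Relevant sets:
  FOLLOW(T') = { $, 'd' }

For T:
  PREDICT(T → g B c T T') = { 'g' }
  PREDICT(T → num) = { 'num' }
For T':
  PREDICT(T' → d T) = { 'd' }
  PREDICT(T' → ε) = { $, 'd' }
B has a single production, so nothing to check there.

Conflict found: Predict set conflict for T': { 'd' }
The grammar is NOT LL(1).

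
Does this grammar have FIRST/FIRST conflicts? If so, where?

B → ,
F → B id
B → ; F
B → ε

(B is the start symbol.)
A FIRST/FIRST conflict occurs when two productions N → α and N → β for the same non-terminal have FIRST(α) ∩ FIRST(β) ≠ ∅ (with ε ∈ FIRST of a nullable right-hand side, so two nullable alternatives also conflict).

Productions for B:
  B → ,: FIRST = { ',' }
  B → ; F: FIRST = { ';' }
  B → ε: FIRST = { ε }
F has only one production, so no FIRST/FIRST conflict is possible there.

All alternatives of each non-terminal have pairwise disjoint FIRST sets.

Answer: No FIRST/FIRST conflicts.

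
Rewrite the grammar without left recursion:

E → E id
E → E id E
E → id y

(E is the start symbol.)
E → id y E'
E' → id E'
E' → id E E'
E' → ε

E is directly left-recursive. The standard transformation for
  A → A α₁ | ... | A α_m | β₁ | ... | β_n
is
  A  → β₁ A' | ... | β_n A'
  A' → α₁ A' | ... | α_m A' | ε

E → id y becomes E → id y E'
E → E id becomes E' → id E'
E → E id E becomes E' → id E E'
Add E' → ε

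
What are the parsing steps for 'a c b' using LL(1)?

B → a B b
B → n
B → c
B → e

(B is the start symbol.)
LL(1) parsing maintains a stack (initially the start symbol over $) and the input. At each step: if the stack top is a terminal, match it against the current input token; if it is a non-terminal N, replace it with the RHS of M[N, lookahead] (the unique production whose predict set contains the lookahead).

Stack is shown with the top on the left.

Stack    Input    Action
------------------------
B $      a c b $  output B → a B b
a B b $  a c b $  match 'a'
B b $    c b $    output B → c
c b $    c b $    match 'c'
b $      b $      match 'b'
$        $        accept

The string is accepted.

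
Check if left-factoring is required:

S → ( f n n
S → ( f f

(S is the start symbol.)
Yes, S has productions with common prefix '( f'

Left-factoring is needed when two productions for the same non-terminal
share a common prefix on the right-hand side.

Productions for S:
  S → ( f n n
  S → ( f f

Found common prefix '( f' in productions for S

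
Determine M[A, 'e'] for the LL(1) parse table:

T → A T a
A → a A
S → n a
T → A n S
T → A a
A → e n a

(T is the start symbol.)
A → e n a

To find M[A, 'e'], we find productions for A where 'e' is in the predict set (PREDICT(N → α) = (FIRST(α) \ {ε}) ∪ (FOLLOW(N) if α ⇒* ε)).

A → a A: PREDICT = { 'a' }
A → e n a: PREDICT = { 'e' }
  'e' is in predict set, so this production goes in M[A, 'e']

M[A, 'e'] = A → e n a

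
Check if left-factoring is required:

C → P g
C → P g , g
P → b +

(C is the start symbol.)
Left-factoring is needed when two productions for the same non-terminal
share a common prefix on the right-hand side.

Productions for C:
  C → P g
  C → P g , g

Found common prefix 'P g' in productions for C

Answer: Yes, C has productions with common prefix 'P g'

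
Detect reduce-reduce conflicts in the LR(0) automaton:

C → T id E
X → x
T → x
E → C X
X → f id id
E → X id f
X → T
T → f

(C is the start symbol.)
Yes — I11: [T → x .] vs [X → x .]

Augment with C' → C and build the canonical LR(0) collection (I0 = CLOSURE({[C' → . C]}), then GOTO on every symbol after a dot until no new states appear). It has 18 states:
  I0: { [C → . T id E], [C' → . C], [T → . f], [T → . x] }  — shift
  I1: { [C' → C .] }  — accept
  I2: { [C → T . id E] }  — shift
  I3: { [T → f .] }  — reduce
  I4: { [T → x .] }  — reduce
  I5: { [C → . T id E], [C → T id . E], [E → . C X], [E → . X id f], [T → . f], [T → . x], [X → . T], [X → . f id id], [X → . x] }  — shift
  I6: { [E → C . X], [T → . f], [T → . x], [X → . T], [X → . f id id], [X → . x] }  — shift
  I7: { [C → T id E .] }  — reduce
  I8: { [C → T . id E], [X → T .] }  — shift, reduce
  I9: { [E → X . id f] }  — shift
  I10: { [T → f .], [X → f . id id] }  — shift, reduce
  I11: { [T → x .], [X → x .] }  — 2 reduces
  I12: { [X → f id . id] }  — shift
  I13: { [X → f id id .] }  — reduce
  I14: { [E → X id . f] }  — shift
  I15: { [E → X id f .] }  — reduce
  I16: { [X → T .] }  — reduce
  I17: { [E → C X .] }  — reduce

I11 contains complete items [T → x .], [X → x .] — reduce-reduce conflict.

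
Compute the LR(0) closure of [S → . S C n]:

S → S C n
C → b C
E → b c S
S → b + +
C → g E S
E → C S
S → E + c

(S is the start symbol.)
{ [C → . b C], [C → . g E S], [E → . C S], [E → . b c S], [S → . E + c], [S → . S C n], [S → . b + +] }

To compute CLOSURE, for each item [A → α.Bβ] where B is a non-terminal, add [B → .γ] for all productions B → γ; repeat for the newly added items until nothing changes.

Start with: [S → . S C n]
  [S → . S C n] has the dot before S: add [S → . b + +], [S → . E + c]
  [S → . E + c] has the dot before E: add [E → . b c S], [E → . C S]
  [E → . C S] has the dot before C: add [C → . b C], [C → . g E S]
No further items can be added.

CLOSURE = { [C → . b C], [C → . g E S], [E → . C S], [E → . b c S], [S → . E + c], [S → . S C n], [S → . b + +] }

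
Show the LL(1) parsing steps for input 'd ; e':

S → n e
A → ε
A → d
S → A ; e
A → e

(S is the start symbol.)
LL(1) parsing maintains a stack (initially the start symbol over $) and the input. At each step: if the stack top is a terminal, match it against the current input token; if it is a non-terminal N, replace it with the RHS of M[N, lookahead] (the unique production whose predict set contains the lookahead).

Stack is shown with the top on the left.

Stack    Input    Action
------------------------
S $      d ; e $  output S → A ; e
A ; e $  d ; e $  output A → d
d ; e $  d ; e $  match 'd'
; e $    ; e $    match ';'
e $      e $      match 'e'
$        $        accept

The string is accepted.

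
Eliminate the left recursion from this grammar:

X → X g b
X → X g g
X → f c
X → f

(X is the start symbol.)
X is directly left-recursive. The standard transformation for
  A → A α₁ | ... | A α_m | β₁ | ... | β_n
is
  A  → β₁ A' | ... | β_n A'
  A' → α₁ A' | ... | α_m A' | ε

X → f c becomes X → f c X'
X → f becomes X → f X'
X → X g b becomes X' → g b X'
X → X g g becomes X' → g g X'
Add X' → ε

Resulting grammar:
X → f c X'
X → f X'
X' → g b X'
X' → g g X'
X' → ε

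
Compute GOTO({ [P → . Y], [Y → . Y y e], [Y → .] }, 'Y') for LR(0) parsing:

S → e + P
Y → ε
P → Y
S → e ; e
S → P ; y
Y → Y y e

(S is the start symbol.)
{ [P → Y .], [Y → Y . y e] }

GOTO(I, 'Y') = CLOSURE({ [A → αX.β] : [A → α.Xβ] ∈ I, X = 'Y' })

Items with dot before 'Y', with the dot advanced:
  [P → . Y] → [P → Y .]
  [Y → . Y y e] → [Y → Y . y e]
Closure adds nothing (no advanced item has the dot before a non-terminal).

GOTO = { [P → Y .], [Y → Y . y e] }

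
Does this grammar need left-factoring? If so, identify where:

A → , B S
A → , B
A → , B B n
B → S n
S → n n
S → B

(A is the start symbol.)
Yes, A has productions with common prefix ', B'

Left-factoring is needed when two productions for the same non-terminal
share a common prefix on the right-hand side.

Productions for A:
  A → , B S
  A → , B
  A → , B B n
Productions for S:
  S → n n
  S → B

Found common prefix ', B' in productions for A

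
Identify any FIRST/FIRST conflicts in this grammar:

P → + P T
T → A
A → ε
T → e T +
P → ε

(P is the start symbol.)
No FIRST/FIRST conflicts.

A FIRST/FIRST conflict occurs when two productions N → α and N → β for the same non-terminal have FIRST(α) ∩ FIRST(β) ≠ ∅ (with ε ∈ FIRST of a nullable right-hand side, so two nullable alternatives also conflict).

FIRST sets of the non-terminals at (or reachable through a nullable prefix from) the front of some alternative:
  FIRST(A) = { ε }

Productions for P:
  P → + P T: FIRST = { '+' }
  P → ε: FIRST = { ε }
Productions for T:
  T → A: FIRST = { ε }
  T → e T +: FIRST = { 'e' }
A has only one production, so no FIRST/FIRST conflict is possible there.

All alternatives of each non-terminal have pairwise disjoint FIRST sets.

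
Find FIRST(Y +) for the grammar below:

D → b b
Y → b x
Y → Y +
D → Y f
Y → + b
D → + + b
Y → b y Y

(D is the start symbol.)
FIRST sets of the non-terminals involved (from the grammar, by fixed-point iteration):
  FIRST(Y) = { '+', 'b' }

To compute FIRST(Y +), process the symbols left to right:
Symbol Y is a non-terminal. Add FIRST(Y) \ {ε} = { '+', 'b' }
Y is not nullable (ε ∉ FIRST(Y)), so stop here.
FIRST(Y +) = { '+', 'b' }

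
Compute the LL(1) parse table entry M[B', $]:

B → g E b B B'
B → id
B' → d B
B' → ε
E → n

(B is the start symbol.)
To find M[B', $], we find productions for B' where $ is in the predict set (PREDICT(N → α) = (FIRST(α) \ {ε}) ∪ (FOLLOW(N) if α ⇒* ε)).

Relevant sets:
  FOLLOW(B') = { $, 'd' }

B' → d B: PREDICT = { 'd' }
B' → ε: PREDICT = { $, 'd' }
  $ is in predict set, so this production goes in M[B', $]

M[B', $] = B' → ε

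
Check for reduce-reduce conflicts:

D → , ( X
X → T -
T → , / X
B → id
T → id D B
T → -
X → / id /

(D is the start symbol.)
No reduce-reduce conflicts

A reduce-reduce conflict occurs when an LR(0) state has two complete items [A → α .] and [B → β .] — both call for a reduction, and with no lookahead the parser cannot choose between them.

Augment with D' → D and build the canonical LR(0) collection (I0 = CLOSURE({[D' → . D]}), then GOTO on every symbol after a dot until no new states appear). It has 18 states:
  I0: { [D → . , ( X], [D' → . D] }  — shift
  I1: { [D → , . ( X] }  — shift
  I2: { [D' → D .] }  — accept
  I3: { [D → , ( . X], [T → . , / X], [T → . -], [T → . id D B], [X → . / id /], [X → . T -] }  — shift
  I4: { [T → , . / X] }  — shift
  I5: { [T → - .] }  — reduce
  I6: { [X → / . id /] }  — shift
  I7: { [X → T . -] }  — shift
  I8: { [D → , ( X .] }  — reduce
  I9: { [D → . , ( X], [T → id . D B] }  — shift
  I10: { [B → . id], [T → id D . B] }  — shift
  I11: { [T → id D B .] }  — reduce
  I12: { [B → id .] }  — reduce
  I13: { [X → T - .] }  — reduce
  I14: { [X → / id . /] }  — shift
  I15: { [X → / id / .] }  — reduce
  I16: { [T → , / . X], [T → . , / X], [T → . -], [T → . id D B], [X → . / id /], [X → . T -] }  — shift
  I17: { [T → , / X .] }  — reduce

No state contains more than one complete item.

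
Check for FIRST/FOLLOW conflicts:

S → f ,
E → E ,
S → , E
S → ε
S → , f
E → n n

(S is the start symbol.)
No FIRST/FOLLOW conflicts.

A FIRST/FOLLOW conflict occurs when a non-terminal N has a nullable alternative N → β (β ⇒* ε) and another alternative N → α with FIRST(α) ∩ FOLLOW(N) ≠ ∅: on such a lookahead the parser cannot decide between expanding α and letting N vanish via β.

Nullable non-terminals: S.

S: nullable alternative(s) S → ε; FOLLOW(S) = { $ }
  S → f ,: FIRST \ {ε} = { 'f' } — disjoint from FOLLOW(S)
  S → , E: FIRST \ {ε} = { ',' } — disjoint from FOLLOW(S)
  S → ε: FIRST \ {ε} = { } — this is the only nullable alternative, skip
  S → , f: FIRST \ {ε} = { ',' } — disjoint from FOLLOW(S)

E has no nullable alternative, so no FIRST/FOLLOW check is needed there.

No FIRST/FOLLOW conflicts found.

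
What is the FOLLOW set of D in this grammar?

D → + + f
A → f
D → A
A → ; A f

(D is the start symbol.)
{ $ }

D is the start symbol, so $ ∈ FOLLOW(D).
D does not occur on any right-hand side.

Taking the union: FOLLOW(D) = { $ }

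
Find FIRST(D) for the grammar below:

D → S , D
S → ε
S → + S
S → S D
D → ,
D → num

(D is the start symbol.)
FIRST sets of the other non-terminals involved (by the same procedure, iterated to a fixed point):
  FIRST(S) = { '+', ',', 'num', ε }

From D → S , D:
  - S is a non-terminal: add FIRST(S) \ {ε} = { '+', ',', 'num' }
    S is nullable, so continue to the next symbol
  - ',' is a terminal: add ',' and stop
From D → ,:
  - ',' is a terminal: add ',' and stop
From D → num:
  - num is a terminal: add 'num' and stop

Collecting: FIRST(D) = { '+', ',', 'num' }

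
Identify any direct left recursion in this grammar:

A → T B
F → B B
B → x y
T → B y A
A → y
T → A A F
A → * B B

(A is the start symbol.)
No direct left recursion

Direct left recursion occurs when N → N α for some non-terminal N (the right-hand side begins with the left-hand side itself).

A → T B: starts with T
F → B B: starts with B
B → x y: starts with x
T → B y A: starts with B
A → y: starts with y
T → A A F: starts with A
A → * B B: starts with '*'

No direct left recursion found.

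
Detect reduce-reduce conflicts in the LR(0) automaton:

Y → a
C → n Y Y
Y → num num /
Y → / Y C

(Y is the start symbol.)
A reduce-reduce conflict occurs when an LR(0) state has two complete items [A → α .] and [B → β .] — both call for a reduction, and with no lookahead the parser cannot choose between them.

Augment with Y' → Y and build the canonical LR(0) collection (I0 = CLOSURE({[Y' → . Y]}), then GOTO on every symbol after a dot until no new states appear). It has 12 states:
  I0: { [Y → . / Y C], [Y → . a], [Y → . num num /], [Y' → . Y] }  — shift
  I1: { [Y → . / Y C], [Y → . a], [Y → . num num /], [Y → / . Y C] }  — shift
  I2: { [Y' → Y .] }  — accept
  I3: { [Y → a .] }  — reduce
  I4: { [Y → num . num /] }  — shift
  I5: { [Y → num num . /] }  — shift
  I6: { [Y → num num / .] }  — reduce
  I7: { [C → . n Y Y], [Y → / Y . C] }  — shift
  I8: { [Y → / Y C .] }  — reduce
  I9: { [C → n . Y Y], [Y → . / Y C], [Y → . a], [Y → . num num /] }  — shift
  I10: { [C → n Y . Y], [Y → . / Y C], [Y → . a], [Y → . num num /] }  — shift
  I11: { [C → n Y Y .] }  — reduce

No state contains more than one complete item.

Answer: No reduce-reduce conflicts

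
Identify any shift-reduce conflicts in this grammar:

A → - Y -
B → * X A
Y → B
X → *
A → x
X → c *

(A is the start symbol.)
No shift-reduce conflicts

Augment with A' → A and build the canonical LR(0) collection (I0 = CLOSURE({[A' → . A]}), then GOTO on every symbol after a dot until no new states appear). It has 13 states:
  I0: { [A → . - Y -], [A → . x], [A' → . A] }  — shift
  I1: { [A → - . Y -], [B → . * X A], [Y → . B] }  — shift
  I2: { [A' → A .] }  — accept
  I3: { [A → x .] }  — reduce
  I4: { [B → * . X A], [X → . *], [X → . c *] }  — shift
  I5: { [Y → B .] }  — reduce
  I6: { [A → - Y . -] }  — shift
  I7: { [A → - Y - .] }  — reduce
  I8: { [X → * .] }  — reduce
  I9: { [A → . - Y -], [A → . x], [B → * X . A] }  — shift
  I10: { [X → c . *] }  — shift
  I11: { [X → c * .] }  — reduce
  I12: { [B → * X A .] }  — reduce

No state contains both a complete item and a shift item.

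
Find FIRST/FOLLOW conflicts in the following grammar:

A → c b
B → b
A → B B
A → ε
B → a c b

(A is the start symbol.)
A FIRST/FOLLOW conflict occurs when a non-terminal N has a nullable alternative N → β (β ⇒* ε) and another alternative N → α with FIRST(α) ∩ FOLLOW(N) ≠ ∅: on such a lookahead the parser cannot decide between expanding α and letting N vanish via β.

Nullable non-terminals: A.
FIRST sets used below: FIRST(B) = { 'a', 'b' }

A: nullable alternative(s) A → ε; FOLLOW(A) = { $ }
  A → c b: FIRST \ {ε} = { 'c' } — disjoint from FOLLOW(A)
  A → B B: FIRST \ {ε} = { 'a', 'b' } — disjoint from FOLLOW(A)
  A → ε: FIRST \ {ε} = { } — this is the only nullable alternative, skip

B has no nullable alternative, so no FIRST/FOLLOW check is needed there.

No FIRST/FOLLOW conflicts found.

Answer: No FIRST/FOLLOW conflicts.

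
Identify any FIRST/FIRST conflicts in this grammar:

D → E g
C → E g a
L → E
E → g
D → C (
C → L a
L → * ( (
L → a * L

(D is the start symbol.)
Yes. D → E g / D → C '(' on { 'g' }; C → E g a / C → L a on { 'g' }

A FIRST/FIRST conflict occurs when two productions N → α and N → β for the same non-terminal have FIRST(α) ∩ FIRST(β) ≠ ∅ (with ε ∈ FIRST of a nullable right-hand side, so two nullable alternatives also conflict).

FIRST sets of the non-terminals at (or reachable through a nullable prefix from) the front of some alternative:
  FIRST(E) = { 'g' }
  FIRST(C) = { '*', 'a', 'g' }
  FIRST(L) = { '*', 'a', 'g' }

Productions for D:
  D → E g: FIRST = { 'g' }
  D → C (: FIRST = { '*', 'a', 'g' }
Productions for C:
  C → E g a: FIRST = { 'g' }
  C → L a: FIRST = { '*', 'a', 'g' }
Productions for L:
  L → E: FIRST = { 'g' }
  L → * ( (: FIRST = { '*' }
  L → a * L: FIRST = { 'a' }
E has only one production, so no FIRST/FIRST conflict is possible there.

Conflict for D: D → E g and D → C (
  Overlap: { 'g' }
Conflict for C: C → E g a and C → L a
  Overlap: { 'g' }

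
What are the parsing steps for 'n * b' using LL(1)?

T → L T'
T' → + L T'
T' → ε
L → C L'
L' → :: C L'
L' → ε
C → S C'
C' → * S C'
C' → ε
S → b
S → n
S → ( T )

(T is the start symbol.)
Stack is shown with the top on the left.

Stack           Input    Action
-------------------------------
T $             n * b $  output T → L T'
L T' $          n * b $  output L → C L'
C L' T' $       n * b $  output C → S C'
S C' L' T' $    n * b $  output S → n
n C' L' T' $    n * b $  match 'n'
C' L' T' $      * b $    output C' → * S C'
* S C' L' T' $  * b $    match '*'
S C' L' T' $    b $      output S → b
b C' L' T' $    b $      match 'b'
C' L' T' $      $        output C' → ε
L' T' $         $        output L' → ε
T' $            $        output T' → ε
$               $        accept

The string is accepted.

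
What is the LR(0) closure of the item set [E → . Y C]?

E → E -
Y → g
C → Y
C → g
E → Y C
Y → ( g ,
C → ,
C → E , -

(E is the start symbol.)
To compute CLOSURE, for each item [A → α.Bβ] where B is a non-terminal, add [B → .γ] for all productions B → γ; repeat for the newly added items until nothing changes.

Start with: [E → . Y C]
  [E → . Y C] has the dot before Y: add [Y → . g], [Y → . ( g ,]
No further items can be added.

CLOSURE = { [E → . Y C], [Y → . ( g ,], [Y → . g] }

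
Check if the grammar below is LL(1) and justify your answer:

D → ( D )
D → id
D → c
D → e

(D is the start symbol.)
Yes, the grammar is LL(1).

A grammar is LL(1) if for each non-terminal N with multiple productions, the predict sets of those productions are pairwise disjoint, where PREDICT(N → α) = (FIRST(α) \ {ε}) ∪ (FOLLOW(N) if α ⇒* ε).

For D:
  PREDICT(D → '(' D ')') = { '(' }
  PREDICT(D → id) = { 'id' }
  PREDICT(D → c) = { 'c' }
  PREDICT(D → e) = { 'e' }

All predict sets are disjoint. The grammar IS LL(1).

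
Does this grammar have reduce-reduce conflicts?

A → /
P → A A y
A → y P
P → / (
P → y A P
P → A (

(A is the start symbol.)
No reduce-reduce conflicts

Augment with A' → A and build the canonical LR(0) collection (I0 = CLOSURE({[A' → . A]}), then GOTO on every symbol after a dot until no new states appear). It has 16 states:
  I0: { [A → . /], [A → . y P], [A' → . A] }  — shift
  I1: { [A → / .] }  — reduce
  I2: { [A' → A .] }  — accept
  I3: { [A → . /], [A → . y P], [A → y . P], [P → . / (], [P → . A (], [P → . A A y], [P → . y A P] }  — shift
  I4: { [A → / .], [P → / . (] }  — shift, reduce
  I5: { [A → . /], [A → . y P], [P → A . (], [P → A . A y] }  — shift
  I6: { [A → y P .] }  — reduce
  I7: { [A → . /], [A → . y P], [A → y . P], [P → . / (], [P → . A (], [P → . A A y], [P → . y A P], [P → y . A P] }  — shift
  I8: { [A → . /], [A → . y P], [P → . / (], [P → . A (], [P → . A A y], [P → . y A P], [P → A . (], [P → A . A y], [P → y A . P] }  — shift
  I9: { [P → A ( .] }  — reduce
  I10: { [A → . /], [A → . y P], [P → A . (], [P → A . A y], [P → A A . y] }  — shift
  I11: { [P → y A P .] }  — reduce
  I12: { [P → A A . y] }  — shift
  I13: { [A → . /], [A → . y P], [A → y . P], [P → . / (], [P → . A (], [P → . A A y], [P → . y A P], [P → A A y .] }  — shift, reduce
  I14: { [P → A A y .] }  — reduce
  I15: { [P → / ( .] }  — reduce

No state contains more than one complete item.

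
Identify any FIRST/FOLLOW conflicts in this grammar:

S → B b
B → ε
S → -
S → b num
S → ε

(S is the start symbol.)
No FIRST/FOLLOW conflicts.

A FIRST/FOLLOW conflict occurs when a non-terminal N has a nullable alternative N → β (β ⇒* ε) and another alternative N → α with FIRST(α) ∩ FOLLOW(N) ≠ ∅: on such a lookahead the parser cannot decide between expanding α and letting N vanish via β.

Nullable non-terminals: B, S.
FIRST sets used below: FIRST(B) = { ε }
B has a nullable alternative but only one production, so nothing to check.

S: nullable alternative(s) S → ε; FOLLOW(S) = { $ }
  S → B b: FIRST \ {ε} = { 'b' } — disjoint from FOLLOW(S)
  S → -: FIRST \ {ε} = { '-' } — disjoint from FOLLOW(S)
  S → b num: FIRST \ {ε} = { 'b' } — disjoint from FOLLOW(S)
  S → ε: FIRST \ {ε} = { } — this is the only nullable alternative, skip

No FIRST/FOLLOW conflicts found.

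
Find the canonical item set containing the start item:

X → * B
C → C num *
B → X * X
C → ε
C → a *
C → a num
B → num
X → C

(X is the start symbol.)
First, augment the grammar with X' → X
I₀ = CLOSURE({ [X' → . X] }):
  [X' → . X] has the dot before X: add [X → . * B], [X → . C]
  [X → . C] has the dot before C: add [C → . C num *], [C → .], [C → . a *], [C → . a num]
No further items can be added.

I₀ = { [C → . C num *], [C → . a *], [C → . a num], [C → .], [X → . * B], [X → . C], [X' → . X] }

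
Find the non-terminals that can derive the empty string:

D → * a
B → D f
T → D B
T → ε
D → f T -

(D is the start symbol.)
{ 'T' }

ε-productions: T → ε
So T is immediately nullable.
No further non-terminal can be added: every production for the remaining non-terminals contains a terminal or a non-nullable non-terminal.
Nullable = { 'T' }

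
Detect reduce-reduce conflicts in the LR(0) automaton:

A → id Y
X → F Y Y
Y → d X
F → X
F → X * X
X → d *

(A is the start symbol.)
Yes — I6: [F → X .] vs [Y → d X .]; I10: [F → X .] vs [F → X * X .]

Augment with A' → A and build the canonical LR(0) collection (I0 = CLOSURE({[A' → . A]}), then GOTO on every symbol after a dot until no new states appear). It has 13 states:
  I0: { [A → . id Y], [A' → . A] }  — shift
  I1: { [A' → A .] }  — accept
  I2: { [A → id . Y], [Y → . d X] }  — shift
  I3: { [A → id Y .] }  — reduce
  I4: { [F → . X * X], [F → . X], [X → . F Y Y], [X → . d *], [Y → d . X] }  — shift
  I5: { [X → F . Y Y], [Y → . d X] }  — shift
  I6: { [F → X . * X], [F → X .], [Y → d X .] }  — shift, 2 reduces
  I7: { [X → d . *] }  — shift
  I8: { [X → d * .] }  — reduce
  I9: { [F → . X * X], [F → . X], [F → X * . X], [X → . F Y Y], [X → . d *] }  — shift
  I10: { [F → X * X .], [F → X . * X], [F → X .] }  — shift, 2 reduces
  I11: { [X → F Y . Y], [Y → . d X] }  — shift
  I12: { [X → F Y Y .] }  — reduce

I6 contains complete items [F → X .], [Y → d X .] — reduce-reduce conflict.
I10 contains complete items [F → X .], [F → X * X .] — reduce-reduce conflict.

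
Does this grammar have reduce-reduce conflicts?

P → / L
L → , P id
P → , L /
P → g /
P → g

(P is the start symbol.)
No reduce-reduce conflicts

A reduce-reduce conflict occurs when an LR(0) state has two complete items [A → α .] and [B → β .] — both call for a reduction, and with no lookahead the parser cannot choose between them.

Augment with P' → P and build the canonical LR(0) collection (I0 = CLOSURE({[P' → . P]}), then GOTO on every symbol after a dot until no new states appear). It has 12 states:
  I0: { [P → . , L /], [P → . / L], [P → . g /], [P → . g], [P' → . P] }  — shift
  I1: { [L → . , P id], [P → , . L /] }  — shift
  I2: { [L → . , P id], [P → / . L] }  — shift
  I3: { [P' → P .] }  — accept
  I4: { [P → g . /], [P → g .] }  — shift, reduce
  I5: { [P → g / .] }  — reduce
  I6: { [L → , . P id], [P → . , L /], [P → . / L], [P → . g /], [P → . g] }  — shift
  I7: { [P → / L .] }  — reduce
  I8: { [L → , P . id] }  — shift
  I9: { [L → , P id .] }  — reduce
  I10: { [P → , L . /] }  — shift
  I11: { [P → , L / .] }  — reduce

No state contains more than one complete item.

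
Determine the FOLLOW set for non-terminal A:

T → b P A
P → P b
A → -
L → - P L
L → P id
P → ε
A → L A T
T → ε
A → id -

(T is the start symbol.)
In T → b P A: A is at the end, add FOLLOW(T)
In A → L A T: A is followed by T, add FIRST(T) \ {ε} = { 'b' }
  T is nullable, so FOLLOW(A) is also included — that is the set being defined, nothing new

The FOLLOW sets referred to above (computed the same way, to a fixed point):
  FOLLOW(T) = { $, 'b' }

Taking the union: FOLLOW(A) = { $, 'b' }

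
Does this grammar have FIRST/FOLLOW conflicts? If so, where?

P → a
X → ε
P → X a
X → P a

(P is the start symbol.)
Nullable non-terminals: X.
FIRST sets used below: FIRST(P) = { 'a' }

X: nullable alternative(s) X → ε; FOLLOW(X) = { 'a' }
  X → ε: FIRST \ {ε} = { } — this is the only nullable alternative, skip
  X → P a: FIRST \ {ε} = { 'a' } — overlaps FOLLOW(X) on { 'a' }: CONFLICT

P has no nullable alternative, so no FIRST/FOLLOW check is needed there.

So the grammar has 1 FIRST/FOLLOW conflict (marked CONFLICT above).

Answer: Yes. X → P a with FOLLOW(X) on { 'a' }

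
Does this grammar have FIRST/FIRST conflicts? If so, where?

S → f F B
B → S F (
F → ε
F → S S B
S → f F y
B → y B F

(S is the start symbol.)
Yes. S → f F B / S → f F y on { 'f' }

A FIRST/FIRST conflict occurs when two productions N → α and N → β for the same non-terminal have FIRST(α) ∩ FIRST(β) ≠ ∅ (with ε ∈ FIRST of a nullable right-hand side, so two nullable alternatives also conflict).

FIRST sets of the non-terminals at (or reachable through a nullable prefix from) the front of some alternative:
  FIRST(S) = { 'f' }

Productions for S:
  S → f F B: FIRST = { 'f' }
  S → f F y: FIRST = { 'f' }
Productions for B:
  B → S F (: FIRST = { 'f' }
  B → y B F: FIRST = { 'y' }
Productions for F:
  F → ε: FIRST = { ε }
  F → S S B: FIRST = { 'f' }

Conflict for S: S → f F B and S → f F y
  Overlap: { 'f' }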